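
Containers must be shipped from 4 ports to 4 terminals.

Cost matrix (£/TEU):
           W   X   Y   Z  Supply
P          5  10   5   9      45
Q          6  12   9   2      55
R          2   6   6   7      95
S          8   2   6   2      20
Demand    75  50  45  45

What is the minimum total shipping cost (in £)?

One minimum-cost allocation:
  P–Y: 45 × £5 = £225
  Q–W: 10 × £6 = £60
  Q–Z: 45 × £2 = £90
  R–W: 65 × £2 = £130
  R–X: 30 × £6 = £180
  S–X: 20 × £2 = £40
Total = 225 + 60 + 90 + 130 + 180 + 40 = £725.

725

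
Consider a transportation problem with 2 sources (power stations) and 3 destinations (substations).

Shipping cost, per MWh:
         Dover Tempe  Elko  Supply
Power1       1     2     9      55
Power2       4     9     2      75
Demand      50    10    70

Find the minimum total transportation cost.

225

Optimal allocation:
  Power1->Dover: 45 × 1 = 45
  Power1->Tempe: 10 × 2 = 20
  Power2->Dover: 5 × 4 = 20
  Power2->Elko: 70 × 2 = 140
Total = 45 + 20 + 20 + 140 = 225.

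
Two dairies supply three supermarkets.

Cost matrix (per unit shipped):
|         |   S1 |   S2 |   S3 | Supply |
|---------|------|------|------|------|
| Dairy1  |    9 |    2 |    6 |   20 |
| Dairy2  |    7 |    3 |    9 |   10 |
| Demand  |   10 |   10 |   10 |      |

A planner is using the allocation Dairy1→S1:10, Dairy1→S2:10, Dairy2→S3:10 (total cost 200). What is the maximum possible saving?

50

Current plan cost = 10·9 + 10·2 + 10·9 = 200.
Optimal plan:
  Dairy1 to S2: 10 crates
  Dairy1 to S3: 10 crates
  Dairy2 to S1: 10 crates
Optimal cost = 150.
Saving = 200 − 150 = 50.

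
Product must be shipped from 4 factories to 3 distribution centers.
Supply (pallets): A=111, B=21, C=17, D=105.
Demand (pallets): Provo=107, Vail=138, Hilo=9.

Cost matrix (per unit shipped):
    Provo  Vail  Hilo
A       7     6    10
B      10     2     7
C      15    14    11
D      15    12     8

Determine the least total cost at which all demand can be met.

A cheapest plan:
  A to Provo: 90 × 7 = 630
  A to Vail: 21 × 6 = 126
  B to Vail: 21 × 2 = 42
  C to Provo: 17 × 15 = 255
  D to Vail: 96 × 12 = 1152
  D to Hilo: 9 × 8 = 72
Total = 630 + 126 + 42 + 255 + 1152 + 72 = 2277.

2277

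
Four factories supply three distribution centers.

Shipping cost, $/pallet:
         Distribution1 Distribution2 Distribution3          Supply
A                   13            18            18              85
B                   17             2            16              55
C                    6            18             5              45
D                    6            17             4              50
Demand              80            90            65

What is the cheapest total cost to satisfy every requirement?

1845

An optimal shipping plan:
  A→Distribution1: 50 × $13 = $650
  A→Distribution2: 35 × $18 = $630
  B→Distribution2: 55 × $2 = $110
  C→Distribution1: 30 × $6 = $180
  C→Distribution3: 15 × $5 = $75
  D→Distribution3: 50 × $4 = $200
Total = 650 + 630 + 110 + 180 + 75 + 200 = $1845.
(Supply check: A ships 85; B ships 55; C ships 45; D ships 50.)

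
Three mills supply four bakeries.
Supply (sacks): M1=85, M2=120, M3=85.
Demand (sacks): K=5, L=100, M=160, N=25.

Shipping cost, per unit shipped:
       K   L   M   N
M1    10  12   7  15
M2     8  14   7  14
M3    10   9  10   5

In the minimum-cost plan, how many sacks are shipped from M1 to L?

Optimal shipments:
  M1→L: 40 sacks
  M1→M: 45 sacks
  M2→K: 5 sacks
  M2→M: 115 sacks
  M3→L: 60 sacks
  M3→N: 25 sacks
Total cost = 2305.
So M1→L carries 40 sacks.

40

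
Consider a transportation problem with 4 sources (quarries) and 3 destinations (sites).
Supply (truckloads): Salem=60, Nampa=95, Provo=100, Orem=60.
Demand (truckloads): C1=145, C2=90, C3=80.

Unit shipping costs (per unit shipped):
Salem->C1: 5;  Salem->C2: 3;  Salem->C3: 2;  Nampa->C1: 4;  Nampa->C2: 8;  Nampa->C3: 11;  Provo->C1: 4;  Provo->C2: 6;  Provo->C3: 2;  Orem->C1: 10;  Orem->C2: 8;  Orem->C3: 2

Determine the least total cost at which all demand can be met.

One minimum-cost allocation:
  Salem to C2: 60 × 3 = 180
  Nampa to C1: 95 × 4 = 380
  Provo to C1: 50 × 4 = 200
  Provo to C2: 30 × 6 = 180
  Provo to C3: 20 × 2 = 40
  Orem to C3: 60 × 2 = 120
Total = 180 + 380 + 200 + 180 + 40 + 120 = 1100.

1100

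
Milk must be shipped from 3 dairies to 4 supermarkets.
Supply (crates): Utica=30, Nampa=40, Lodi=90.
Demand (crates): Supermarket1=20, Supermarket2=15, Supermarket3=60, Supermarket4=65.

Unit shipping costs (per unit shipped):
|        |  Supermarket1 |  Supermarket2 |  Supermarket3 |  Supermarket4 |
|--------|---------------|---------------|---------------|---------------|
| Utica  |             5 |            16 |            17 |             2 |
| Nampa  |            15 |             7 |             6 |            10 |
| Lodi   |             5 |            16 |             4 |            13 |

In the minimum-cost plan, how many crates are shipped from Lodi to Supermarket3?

Solving gives:
  Utica->Supermarket4: 30 crates
  Nampa->Supermarket2: 15 crates
  Nampa->Supermarket4: 25 crates
  Lodi->Supermarket1: 20 crates
  Lodi->Supermarket3: 60 crates
  Lodi->Supermarket4: 10 crates
Total cost = 885.
So Lodi→Supermarket3 carries 60 crates.

60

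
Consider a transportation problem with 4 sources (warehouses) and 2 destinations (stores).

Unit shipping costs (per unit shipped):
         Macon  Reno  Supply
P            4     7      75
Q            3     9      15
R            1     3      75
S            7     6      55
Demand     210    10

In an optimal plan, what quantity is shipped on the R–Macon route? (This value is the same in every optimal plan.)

75

Optimal shipments:
  P→Macon: 75 units
  Q→Macon: 15 units
  R→Macon: 75 units
  S→Macon: 45 units
  S→Reno: 10 units
Total cost = 795.
So R→Macon carries 75 units.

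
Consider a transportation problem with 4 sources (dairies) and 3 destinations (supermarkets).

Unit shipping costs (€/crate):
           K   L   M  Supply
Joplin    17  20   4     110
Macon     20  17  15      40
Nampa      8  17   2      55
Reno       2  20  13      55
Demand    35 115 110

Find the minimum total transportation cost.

Optimal allocation:
  Joplin->M: 110 crates
  Macon->L: 40 crates
  Nampa->L: 55 crates
  Reno->K: 35 crates
  Reno->L: 20 crates
Total cost = €2525.
(Supply check: Joplin ships 110; Macon ships 40; Nampa ships 55; Reno ships 55.)

2525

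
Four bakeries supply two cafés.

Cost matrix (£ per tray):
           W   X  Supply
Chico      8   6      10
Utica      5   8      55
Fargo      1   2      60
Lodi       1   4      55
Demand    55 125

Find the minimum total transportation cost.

An optimal shipping plan:
  Chico->X: 10 × £6 = £60
  Utica->W: 55 × £5 = £275
  Fargo->X: 60 × £2 = £120
  Lodi->X: 55 × £4 = £220
Total = 60 + 275 + 120 + 220 = £675.

675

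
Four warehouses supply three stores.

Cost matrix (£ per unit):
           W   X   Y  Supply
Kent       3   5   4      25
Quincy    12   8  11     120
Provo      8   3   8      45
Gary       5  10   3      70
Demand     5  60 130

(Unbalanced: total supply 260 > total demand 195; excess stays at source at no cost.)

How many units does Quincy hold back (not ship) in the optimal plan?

Minimum-cost shipments:
  Kent→W: 5 × £3 = £15
  Kent→Y: 20 × £4 = £80
  Quincy→X: 15 × £8 = £120
  Quincy→Y: 40 × £11 = £440
  Provo→X: 45 × £3 = £135
  Gary→Y: 70 × £3 = £210
Total cost = £1000.
Quincy ships 55 of its 120, leaving 65.

65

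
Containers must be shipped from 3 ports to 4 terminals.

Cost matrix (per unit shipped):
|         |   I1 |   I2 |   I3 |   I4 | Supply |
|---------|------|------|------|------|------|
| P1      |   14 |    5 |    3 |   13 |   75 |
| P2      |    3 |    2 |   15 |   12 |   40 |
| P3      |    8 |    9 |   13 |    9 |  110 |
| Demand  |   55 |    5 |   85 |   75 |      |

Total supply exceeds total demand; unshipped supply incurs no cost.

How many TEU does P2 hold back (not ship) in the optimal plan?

0

An optimal plan:
  P1->I3: 75 × 3 = 225
  P2->I1: 35 × 3 = 105
  P2->I2: 5 × 2 = 10
  P3->I1: 20 × 8 = 160
  P3->I3: 10 × 13 = 130
  P3->I4: 75 × 9 = 675
Total cost = 1305.
P2 ships 40 of its 40, leaving 0.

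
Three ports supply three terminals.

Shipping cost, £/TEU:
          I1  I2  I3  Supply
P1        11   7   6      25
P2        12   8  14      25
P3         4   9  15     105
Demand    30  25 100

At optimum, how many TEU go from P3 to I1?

30

Optimal shipments:
  P1→I3: 25 × £6 = £150
  P2→I3: 25 × £14 = £350
  P3→I1: 30 × £4 = £120
  P3→I2: 25 × £9 = £225
  P3→I3: 50 × £15 = £750
Total cost = £1595.
So P3→I1 carries 30 TEU.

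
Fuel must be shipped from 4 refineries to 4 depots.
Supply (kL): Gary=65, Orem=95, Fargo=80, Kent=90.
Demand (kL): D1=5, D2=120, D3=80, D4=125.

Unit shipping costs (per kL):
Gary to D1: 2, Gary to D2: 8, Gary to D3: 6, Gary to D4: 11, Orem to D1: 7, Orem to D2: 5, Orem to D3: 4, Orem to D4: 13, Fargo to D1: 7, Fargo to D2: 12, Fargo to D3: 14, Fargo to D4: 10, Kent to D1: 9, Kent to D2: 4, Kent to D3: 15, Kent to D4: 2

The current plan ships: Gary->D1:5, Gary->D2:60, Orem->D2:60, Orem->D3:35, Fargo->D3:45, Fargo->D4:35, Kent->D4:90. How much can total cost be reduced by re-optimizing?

195

Current plan cost = 5·2 + 60·8 + 60·5 + 35·4 + 45·14 + 35·10 + 90·2 = 2090.
Optimal plan:
  Gary to D3: 65 kL
  Orem to D2: 80 kL
  Orem to D3: 15 kL
  Fargo to D1: 5 kL
  Fargo to D2: 40 kL
  Fargo to D4: 35 kL
  Kent to D4: 90 kL
Optimal cost = 1895.
Saving = 2090 − 1895 = 195.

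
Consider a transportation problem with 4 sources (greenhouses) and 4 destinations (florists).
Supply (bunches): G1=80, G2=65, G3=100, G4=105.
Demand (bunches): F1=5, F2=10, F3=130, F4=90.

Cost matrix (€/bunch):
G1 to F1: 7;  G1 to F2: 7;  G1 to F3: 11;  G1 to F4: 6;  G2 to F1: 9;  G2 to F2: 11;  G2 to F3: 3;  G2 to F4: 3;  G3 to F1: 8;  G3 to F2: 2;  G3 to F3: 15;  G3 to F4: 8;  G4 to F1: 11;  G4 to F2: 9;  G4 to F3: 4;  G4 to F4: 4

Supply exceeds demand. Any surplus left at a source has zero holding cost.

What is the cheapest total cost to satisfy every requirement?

One minimum-cost allocation:
  G1–F1: 5 bunches
  G1–F4: 50 bunches
  G2–F3: 25 bunches
  G2–F4: 40 bunches
  G3–F2: 10 bunches
  G4–F3: 105 bunches
Total cost = €970.
(Supply check: G1 ships 55; G2 ships 65; G3 ships 10; G4 ships 105.)

970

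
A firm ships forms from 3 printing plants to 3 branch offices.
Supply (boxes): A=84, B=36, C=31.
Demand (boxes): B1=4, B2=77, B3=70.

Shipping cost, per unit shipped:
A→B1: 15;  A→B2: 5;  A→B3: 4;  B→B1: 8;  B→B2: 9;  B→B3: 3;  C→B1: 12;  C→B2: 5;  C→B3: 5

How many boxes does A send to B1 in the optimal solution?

Solving gives:
  A->B2: 46 × 5 = 230
  A->B3: 38 × 4 = 152
  B->B1: 4 × 8 = 32
  B->B3: 32 × 3 = 96
  C->B2: 31 × 5 = 155
Total cost = 665.
The route A→B1 is not used.

0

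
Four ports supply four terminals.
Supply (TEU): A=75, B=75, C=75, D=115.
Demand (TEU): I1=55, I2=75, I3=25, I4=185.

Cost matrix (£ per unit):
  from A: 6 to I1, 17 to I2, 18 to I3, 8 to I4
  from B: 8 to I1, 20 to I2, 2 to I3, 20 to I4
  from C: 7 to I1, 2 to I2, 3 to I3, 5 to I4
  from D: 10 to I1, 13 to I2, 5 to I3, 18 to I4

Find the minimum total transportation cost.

3080

A cheapest plan:
  A→I4: 75 × £8 = £600
  B→I1: 50 × £8 = £400
  B→I3: 25 × £2 = £50
  C→I4: 75 × £5 = £375
  D→I1: 5 × £10 = £50
  D→I2: 75 × £13 = £975
  D→I4: 35 × £18 = £630
Total = 600 + 400 + 50 + 375 + 50 + 975 + 630 = £3080.
(Supply check: A ships 75; B ships 75; C ships 75; D ships 115.)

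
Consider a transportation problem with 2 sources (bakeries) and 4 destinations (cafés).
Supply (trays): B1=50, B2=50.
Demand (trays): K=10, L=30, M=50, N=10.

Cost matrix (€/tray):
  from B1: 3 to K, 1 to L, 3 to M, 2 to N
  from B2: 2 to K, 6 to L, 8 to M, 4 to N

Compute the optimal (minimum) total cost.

390

A cheapest plan:
  B1–L: 30 × €1 = €30
  B1–M: 20 × €3 = €60
  B2–K: 10 × €2 = €20
  B2–M: 30 × €8 = €240
  B2–N: 10 × €4 = €40
Total = 30 + 60 + 20 + 240 + 40 = €390.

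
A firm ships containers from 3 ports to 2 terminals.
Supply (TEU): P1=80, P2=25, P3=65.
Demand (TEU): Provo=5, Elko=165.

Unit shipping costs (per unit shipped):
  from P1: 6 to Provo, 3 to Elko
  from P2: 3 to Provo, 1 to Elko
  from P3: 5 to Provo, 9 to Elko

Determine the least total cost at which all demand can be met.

A cheapest plan:
  P1–Elko: 80 × 3 = 240
  P2–Elko: 25 × 1 = 25
  P3–Provo: 5 × 5 = 25
  P3–Elko: 60 × 9 = 540
Total = 240 + 25 + 25 + 540 = 830.
(Supply check: P1 ships 80; P2 ships 25; P3 ships 65.)

830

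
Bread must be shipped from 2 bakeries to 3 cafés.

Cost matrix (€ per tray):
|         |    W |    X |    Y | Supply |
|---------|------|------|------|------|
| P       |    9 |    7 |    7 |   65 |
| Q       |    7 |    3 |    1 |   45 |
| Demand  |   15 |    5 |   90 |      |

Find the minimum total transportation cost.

One minimum-cost allocation:
  P→W: 15 × €9 = €135
  P→X: 5 × €7 = €35
  P→Y: 45 × €7 = €315
  Q→Y: 45 × €1 = €45
Total = 135 + 35 + 315 + 45 = €530.

530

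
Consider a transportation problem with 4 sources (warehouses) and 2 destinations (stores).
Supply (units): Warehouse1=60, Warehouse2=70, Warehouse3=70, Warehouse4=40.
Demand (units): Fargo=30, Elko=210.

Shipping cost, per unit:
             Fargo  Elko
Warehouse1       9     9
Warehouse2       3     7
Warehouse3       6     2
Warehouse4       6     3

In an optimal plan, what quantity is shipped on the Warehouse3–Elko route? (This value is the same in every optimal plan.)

Optimal shipments:
  Warehouse1->Elko: 60 units
  Warehouse2->Fargo: 30 units
  Warehouse2->Elko: 40 units
  Warehouse3->Elko: 70 units
  Warehouse4->Elko: 40 units
Total cost = 1170.
So Warehouse3→Elko carries 70 units.

70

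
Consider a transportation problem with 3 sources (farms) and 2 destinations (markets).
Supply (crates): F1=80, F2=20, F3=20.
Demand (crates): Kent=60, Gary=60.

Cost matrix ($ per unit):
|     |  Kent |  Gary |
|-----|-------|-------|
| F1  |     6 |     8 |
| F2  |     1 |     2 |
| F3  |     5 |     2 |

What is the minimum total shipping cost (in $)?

600

An optimal shipping plan:
  F1->Kent: 60 × $6 = $360
  F1->Gary: 20 × $8 = $160
  F2->Gary: 20 × $2 = $40
  F3->Gary: 20 × $2 = $40
Total = 360 + 160 + 40 + 40 = $600.
(Supply check: F1 ships 80; F2 ships 20; F3 ships 20.)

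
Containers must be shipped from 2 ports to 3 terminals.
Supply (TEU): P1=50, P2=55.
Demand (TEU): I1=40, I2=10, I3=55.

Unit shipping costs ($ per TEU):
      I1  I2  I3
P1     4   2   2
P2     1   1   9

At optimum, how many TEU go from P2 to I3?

Optimal shipments:
  P1–I3: 50 × $2 = $100
  P2–I1: 40 × $1 = $40
  P2–I2: 10 × $1 = $10
  P2–I3: 5 × $9 = $45
Total cost = $195.
So P2→I3 carries 5 TEU.

5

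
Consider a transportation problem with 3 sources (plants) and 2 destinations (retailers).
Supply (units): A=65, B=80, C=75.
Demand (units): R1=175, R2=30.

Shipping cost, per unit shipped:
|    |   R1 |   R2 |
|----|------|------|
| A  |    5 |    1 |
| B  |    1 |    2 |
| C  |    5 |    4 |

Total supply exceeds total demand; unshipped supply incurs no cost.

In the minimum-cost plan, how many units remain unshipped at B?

0

An optimal plan:
  A to R1: 20 × 5 = 100
  A to R2: 30 × 1 = 30
  B to R1: 80 × 1 = 80
  C to R1: 75 × 5 = 375
Total cost = 585.
B ships 80 of its 80, leaving 0.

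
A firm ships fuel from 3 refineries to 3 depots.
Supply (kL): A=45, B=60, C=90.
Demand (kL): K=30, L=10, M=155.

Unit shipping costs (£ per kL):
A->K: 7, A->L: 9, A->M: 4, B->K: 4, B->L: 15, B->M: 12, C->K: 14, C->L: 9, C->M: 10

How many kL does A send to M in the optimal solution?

Optimal shipments:
  A–M: 45 kL
  B–K: 30 kL
  B–M: 30 kL
  C–L: 10 kL
  C–M: 80 kL
Total cost = £1550.
So A→M carries 45 kL.

45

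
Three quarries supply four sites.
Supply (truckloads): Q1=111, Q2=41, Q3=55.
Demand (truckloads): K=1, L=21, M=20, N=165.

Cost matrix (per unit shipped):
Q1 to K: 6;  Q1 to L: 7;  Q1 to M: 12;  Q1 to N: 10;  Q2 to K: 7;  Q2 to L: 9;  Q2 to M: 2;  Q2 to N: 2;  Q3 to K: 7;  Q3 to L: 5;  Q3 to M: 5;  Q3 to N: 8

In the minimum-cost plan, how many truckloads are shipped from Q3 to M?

20

Solving gives:
  Q1–K: 1 × 6 = 6
  Q1–L: 21 × 7 = 147
  Q1–N: 89 × 10 = 890
  Q2–N: 41 × 2 = 82
  Q3–M: 20 × 5 = 100
  Q3–N: 35 × 8 = 280
Total cost = 1505.
So Q3→M carries 20 truckloads.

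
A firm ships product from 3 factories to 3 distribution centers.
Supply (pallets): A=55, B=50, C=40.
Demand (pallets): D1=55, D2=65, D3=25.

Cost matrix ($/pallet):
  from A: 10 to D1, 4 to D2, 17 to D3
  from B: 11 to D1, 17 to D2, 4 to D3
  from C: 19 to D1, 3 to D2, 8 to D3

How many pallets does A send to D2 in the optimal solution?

Optimal shipments:
  A->D1: 30 pallets
  A->D2: 25 pallets
  B->D1: 25 pallets
  B->D3: 25 pallets
  C->D2: 40 pallets
Total cost = $895.
So A→D2 carries 25 pallets.

25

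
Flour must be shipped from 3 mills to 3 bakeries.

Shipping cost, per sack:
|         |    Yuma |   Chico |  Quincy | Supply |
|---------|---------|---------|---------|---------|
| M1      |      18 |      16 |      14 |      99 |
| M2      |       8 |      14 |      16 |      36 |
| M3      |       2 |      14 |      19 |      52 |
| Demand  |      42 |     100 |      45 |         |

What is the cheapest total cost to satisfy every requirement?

One minimum-cost allocation:
  M1→Chico: 54 × 16 = 864
  M1→Quincy: 45 × 14 = 630
  M2→Chico: 36 × 14 = 504
  M3→Yuma: 42 × 2 = 84
  M3→Chico: 10 × 14 = 140
Total = 864 + 630 + 504 + 84 + 140 = 2222.

2222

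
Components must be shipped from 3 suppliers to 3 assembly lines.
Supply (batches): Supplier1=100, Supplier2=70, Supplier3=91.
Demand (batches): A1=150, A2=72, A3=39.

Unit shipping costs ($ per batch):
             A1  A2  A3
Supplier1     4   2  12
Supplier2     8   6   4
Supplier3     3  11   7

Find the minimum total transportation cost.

An optimal shipping plan:
  Supplier1->A1: 28 × $4 = $112
  Supplier1->A2: 72 × $2 = $144
  Supplier2->A1: 31 × $8 = $248
  Supplier2->A3: 39 × $4 = $156
  Supplier3->A1: 91 × $3 = $273
Total = 112 + 144 + 248 + 156 + 273 = $933.

933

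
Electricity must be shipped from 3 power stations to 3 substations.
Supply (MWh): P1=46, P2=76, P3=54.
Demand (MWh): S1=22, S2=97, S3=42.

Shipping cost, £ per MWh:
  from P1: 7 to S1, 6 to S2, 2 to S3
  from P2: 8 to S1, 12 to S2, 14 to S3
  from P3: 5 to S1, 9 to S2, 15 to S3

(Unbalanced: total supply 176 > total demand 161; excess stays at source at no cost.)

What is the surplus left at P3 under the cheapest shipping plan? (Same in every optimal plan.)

Minimum-cost shipments:
  P1 to S2: 4 × £6 = £24
  P1 to S3: 42 × £2 = £84
  P2 to S2: 61 × £12 = £732
  P3 to S1: 22 × £5 = £110
  P3 to S2: 32 × £9 = £288
Total cost = £1238.
P3 ships 54 of its 54, leaving 0.

0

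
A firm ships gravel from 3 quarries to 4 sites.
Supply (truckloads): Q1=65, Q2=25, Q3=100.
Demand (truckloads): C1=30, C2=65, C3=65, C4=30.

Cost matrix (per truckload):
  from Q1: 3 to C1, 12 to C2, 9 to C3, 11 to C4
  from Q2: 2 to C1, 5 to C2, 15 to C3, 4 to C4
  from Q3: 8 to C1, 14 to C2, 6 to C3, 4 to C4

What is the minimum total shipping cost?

1215

A cheapest plan:
  Q1–C1: 30 × 3 = 90
  Q1–C2: 35 × 12 = 420
  Q2–C2: 25 × 5 = 125
  Q3–C2: 5 × 14 = 70
  Q3–C3: 65 × 6 = 390
  Q3–C4: 30 × 4 = 120
Total = 90 + 420 + 125 + 70 + 390 + 120 = 1215.
(Supply check: Q1 ships 65; Q2 ships 25; Q3 ships 100.)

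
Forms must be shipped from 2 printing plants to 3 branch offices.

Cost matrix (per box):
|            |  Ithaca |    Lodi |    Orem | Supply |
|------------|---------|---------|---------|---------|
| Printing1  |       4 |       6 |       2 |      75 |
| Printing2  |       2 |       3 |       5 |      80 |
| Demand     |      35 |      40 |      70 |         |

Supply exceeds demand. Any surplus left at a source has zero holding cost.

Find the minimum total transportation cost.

Optimal allocation:
  Printing1→Orem: 70 × 2 = 140
  Printing2→Ithaca: 35 × 2 = 70
  Printing2→Lodi: 40 × 3 = 120
Total = 140 + 70 + 120 = 330.

330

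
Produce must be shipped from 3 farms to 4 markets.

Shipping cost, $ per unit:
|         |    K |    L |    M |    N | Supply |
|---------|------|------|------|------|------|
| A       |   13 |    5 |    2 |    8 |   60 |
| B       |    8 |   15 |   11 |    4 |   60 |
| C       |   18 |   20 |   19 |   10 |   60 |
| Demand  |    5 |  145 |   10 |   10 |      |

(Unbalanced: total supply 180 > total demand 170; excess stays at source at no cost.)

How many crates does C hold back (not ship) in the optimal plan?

An optimal plan:
  A→L: 60 crates
  B→K: 5 crates
  B→L: 35 crates
  B→M: 10 crates
  B→N: 10 crates
  C→L: 50 crates
Total cost = $2015.
C ships 50 of its 60, leaving 10.

10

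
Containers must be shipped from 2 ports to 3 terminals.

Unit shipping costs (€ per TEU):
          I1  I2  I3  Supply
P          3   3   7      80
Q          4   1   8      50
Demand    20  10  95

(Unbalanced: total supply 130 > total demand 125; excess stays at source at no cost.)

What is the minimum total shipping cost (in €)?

770

A cheapest plan:
  P to I1: 20 × €3 = €60
  P to I3: 60 × €7 = €420
  Q to I2: 10 × €1 = €10
  Q to I3: 35 × €8 = €280
Total = 60 + 420 + 10 + 280 = €770.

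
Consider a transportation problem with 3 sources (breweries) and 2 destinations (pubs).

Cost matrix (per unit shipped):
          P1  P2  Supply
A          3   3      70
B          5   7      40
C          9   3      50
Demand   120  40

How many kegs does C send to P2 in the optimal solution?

Solving gives:
  A–P1: 70 × 3 = 210
  B–P1: 40 × 5 = 200
  C–P1: 10 × 9 = 90
  C–P2: 40 × 3 = 120
Total cost = 620.
So C→P2 carries 40 kegs.

40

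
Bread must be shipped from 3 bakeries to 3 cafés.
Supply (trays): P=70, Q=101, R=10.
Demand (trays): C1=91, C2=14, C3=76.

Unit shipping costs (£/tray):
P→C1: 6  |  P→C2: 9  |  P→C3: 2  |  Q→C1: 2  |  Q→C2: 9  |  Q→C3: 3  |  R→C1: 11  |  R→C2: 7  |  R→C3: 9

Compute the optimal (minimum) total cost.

Optimal allocation:
  P→C3: 70 × £2 = £140
  Q→C1: 91 × £2 = £182
  Q→C2: 4 × £9 = £36
  Q→C3: 6 × £3 = £18
  R→C2: 10 × £7 = £70
Total = 140 + 182 + 36 + 18 + 70 = £446.

446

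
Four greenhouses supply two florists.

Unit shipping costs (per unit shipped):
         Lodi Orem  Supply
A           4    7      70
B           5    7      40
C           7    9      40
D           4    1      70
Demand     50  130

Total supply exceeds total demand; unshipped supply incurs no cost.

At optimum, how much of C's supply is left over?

An optimal plan:
  A→Lodi: 50 × 4 = 200
  A→Orem: 20 × 7 = 140
  B→Orem: 40 × 7 = 280
  D→Orem: 70 × 1 = 70
Total cost = 690.
C ships 0 of its 40, leaving 40.

40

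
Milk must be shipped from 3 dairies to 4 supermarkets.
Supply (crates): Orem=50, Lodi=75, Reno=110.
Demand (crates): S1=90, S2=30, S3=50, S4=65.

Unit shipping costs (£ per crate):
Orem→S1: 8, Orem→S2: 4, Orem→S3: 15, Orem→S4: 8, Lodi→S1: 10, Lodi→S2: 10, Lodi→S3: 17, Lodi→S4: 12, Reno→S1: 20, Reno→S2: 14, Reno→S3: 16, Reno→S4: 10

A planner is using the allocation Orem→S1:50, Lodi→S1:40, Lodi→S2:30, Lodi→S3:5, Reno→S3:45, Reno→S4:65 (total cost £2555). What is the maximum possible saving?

Current plan cost = 50·8 + 40·10 + 30·10 + 5·17 + 45·16 + 65·10 = £2555.
Optimal plan:
  Orem to S1: 15 × £8 = £120
  Orem to S2: 30 × £4 = £120
  Orem to S4: 5 × £8 = £40
  Lodi to S1: 75 × £10 = £750
  Reno to S3: 50 × £16 = £800
  Reno to S4: 60 × £10 = £600
Optimal cost = £2430.
Saving = 2555 − 2430 = £125.

125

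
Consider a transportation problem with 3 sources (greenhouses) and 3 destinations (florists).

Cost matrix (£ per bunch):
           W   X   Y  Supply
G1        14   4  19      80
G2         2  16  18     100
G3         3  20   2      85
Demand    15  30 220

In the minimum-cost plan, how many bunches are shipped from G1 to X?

30

The minimum-cost plan:
  G1→X: 30 × £4 = £120
  G1→Y: 50 × £19 = £950
  G2→W: 15 × £2 = £30
  G2→Y: 85 × £18 = £1530
  G3→Y: 85 × £2 = £170
Total cost = £2800.
So G1→X carries 30 bunches.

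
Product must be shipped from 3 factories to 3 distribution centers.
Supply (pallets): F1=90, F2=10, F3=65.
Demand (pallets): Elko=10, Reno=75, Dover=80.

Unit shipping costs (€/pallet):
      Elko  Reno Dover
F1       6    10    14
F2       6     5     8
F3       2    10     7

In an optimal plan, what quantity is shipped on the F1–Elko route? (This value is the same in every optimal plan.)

10

The minimum-cost plan:
  F1→Elko: 10 × €6 = €60
  F1→Reno: 75 × €10 = €750
  F1→Dover: 5 × €14 = €70
  F2→Dover: 10 × €8 = €80
  F3→Dover: 65 × €7 = €455
Total cost = €1415.
So F1→Elko carries 10 pallets.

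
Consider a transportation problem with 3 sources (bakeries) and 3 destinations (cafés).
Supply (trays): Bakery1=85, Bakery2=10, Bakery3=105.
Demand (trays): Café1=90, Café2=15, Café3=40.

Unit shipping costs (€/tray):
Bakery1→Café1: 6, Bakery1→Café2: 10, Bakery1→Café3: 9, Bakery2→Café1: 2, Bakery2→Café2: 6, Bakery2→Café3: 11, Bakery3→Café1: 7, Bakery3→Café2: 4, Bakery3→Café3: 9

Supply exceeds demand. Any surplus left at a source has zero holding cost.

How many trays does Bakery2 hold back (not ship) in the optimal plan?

An optimal plan:
  Bakery1->Café1: 80 trays
  Bakery2->Café1: 10 trays
  Bakery3->Café2: 15 trays
  Bakery3->Café3: 40 trays
Total cost = €920.
Bakery2 ships 10 of its 10, leaving 0.

0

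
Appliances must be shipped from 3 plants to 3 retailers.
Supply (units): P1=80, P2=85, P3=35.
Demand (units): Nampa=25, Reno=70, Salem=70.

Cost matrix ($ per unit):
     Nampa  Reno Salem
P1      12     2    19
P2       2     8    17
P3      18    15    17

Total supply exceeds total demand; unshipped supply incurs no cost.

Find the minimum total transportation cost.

A cheapest plan:
  P1 to Reno: 70 units
  P2 to Nampa: 25 units
  P2 to Salem: 60 units
  P3 to Salem: 10 units
Total cost = $1380.

1380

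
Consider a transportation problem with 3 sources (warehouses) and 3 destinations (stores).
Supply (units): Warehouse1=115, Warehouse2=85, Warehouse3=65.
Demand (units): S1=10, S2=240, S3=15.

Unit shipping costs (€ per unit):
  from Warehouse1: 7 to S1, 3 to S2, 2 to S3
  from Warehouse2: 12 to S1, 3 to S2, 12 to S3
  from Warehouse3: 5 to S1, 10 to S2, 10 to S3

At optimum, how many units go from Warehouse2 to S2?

85

The minimum-cost plan:
  Warehouse1 to S2: 100 × €3 = €300
  Warehouse1 to S3: 15 × €2 = €30
  Warehouse2 to S2: 85 × €3 = €255
  Warehouse3 to S1: 10 × €5 = €50
  Warehouse3 to S2: 55 × €10 = €550
Total cost = €1185.
So Warehouse2→S2 carries 85 units.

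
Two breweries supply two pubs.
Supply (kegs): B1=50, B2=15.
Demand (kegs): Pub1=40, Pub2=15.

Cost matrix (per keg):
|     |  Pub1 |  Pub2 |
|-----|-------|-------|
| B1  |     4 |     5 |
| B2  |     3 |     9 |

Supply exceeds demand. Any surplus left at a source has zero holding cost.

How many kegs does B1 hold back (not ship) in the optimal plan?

An optimal plan:
  B1 to Pub1: 25 kegs
  B1 to Pub2: 15 kegs
  B2 to Pub1: 15 kegs
Total cost = 220.
B1 ships 40 of its 50, leaving 10.

10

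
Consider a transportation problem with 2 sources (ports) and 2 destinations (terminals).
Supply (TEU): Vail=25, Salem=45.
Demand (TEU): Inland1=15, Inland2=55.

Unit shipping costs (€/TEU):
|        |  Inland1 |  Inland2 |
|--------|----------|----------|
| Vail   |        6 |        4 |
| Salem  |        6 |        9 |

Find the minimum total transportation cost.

A cheapest plan:
  Vail to Inland2: 25 × €4 = €100
  Salem to Inland1: 15 × €6 = €90
  Salem to Inland2: 30 × €9 = €270
Total = 100 + 90 + 270 = €460.
(Supply check: Vail ships 25; Salem ships 45.)

460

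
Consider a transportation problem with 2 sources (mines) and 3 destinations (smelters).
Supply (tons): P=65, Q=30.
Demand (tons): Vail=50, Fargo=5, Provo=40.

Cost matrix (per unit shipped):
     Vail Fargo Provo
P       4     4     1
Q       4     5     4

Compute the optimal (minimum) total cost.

260

Optimal allocation:
  P–Vail: 20 × 4 = 80
  P–Fargo: 5 × 4 = 20
  P–Provo: 40 × 1 = 40
  Q–Vail: 30 × 4 = 120
Total = 80 + 20 + 40 + 120 = 260.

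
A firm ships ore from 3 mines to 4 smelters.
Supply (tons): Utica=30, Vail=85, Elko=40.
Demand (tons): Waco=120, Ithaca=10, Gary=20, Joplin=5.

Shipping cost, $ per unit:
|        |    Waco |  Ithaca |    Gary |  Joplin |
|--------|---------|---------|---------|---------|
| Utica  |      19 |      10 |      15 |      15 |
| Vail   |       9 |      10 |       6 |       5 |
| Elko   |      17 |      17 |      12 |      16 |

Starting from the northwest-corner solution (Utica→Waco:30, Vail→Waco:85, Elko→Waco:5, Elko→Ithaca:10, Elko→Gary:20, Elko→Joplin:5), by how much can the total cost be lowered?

105

Current plan cost = 30·19 + 85·9 + 5·17 + 10·17 + 20·12 + 5·16 = $1910.
Optimal plan:
  Utica–Waco: 15 × $19 = $285
  Utica–Ithaca: 10 × $10 = $100
  Utica–Joplin: 5 × $15 = $75
  Vail–Waco: 85 × $9 = $765
  Elko–Waco: 20 × $17 = $340
  Elko–Gary: 20 × $12 = $240
Optimal cost = $1805.
Saving = 1910 − 1805 = $105.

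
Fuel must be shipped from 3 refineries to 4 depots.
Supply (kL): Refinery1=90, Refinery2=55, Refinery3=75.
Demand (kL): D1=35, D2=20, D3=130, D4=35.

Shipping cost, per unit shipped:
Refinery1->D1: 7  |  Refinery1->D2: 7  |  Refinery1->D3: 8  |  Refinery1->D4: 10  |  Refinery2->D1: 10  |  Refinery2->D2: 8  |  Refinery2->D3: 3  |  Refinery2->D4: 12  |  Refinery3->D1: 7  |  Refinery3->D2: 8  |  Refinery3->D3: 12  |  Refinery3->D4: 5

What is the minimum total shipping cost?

Optimal allocation:
  Refinery1 to D2: 15 × 7 = 105
  Refinery1 to D3: 75 × 8 = 600
  Refinery2 to D3: 55 × 3 = 165
  Refinery3 to D1: 35 × 7 = 245
  Refinery3 to D2: 5 × 8 = 40
  Refinery3 to D4: 35 × 5 = 175
Total = 105 + 600 + 165 + 245 + 40 + 175 = 1330.

1330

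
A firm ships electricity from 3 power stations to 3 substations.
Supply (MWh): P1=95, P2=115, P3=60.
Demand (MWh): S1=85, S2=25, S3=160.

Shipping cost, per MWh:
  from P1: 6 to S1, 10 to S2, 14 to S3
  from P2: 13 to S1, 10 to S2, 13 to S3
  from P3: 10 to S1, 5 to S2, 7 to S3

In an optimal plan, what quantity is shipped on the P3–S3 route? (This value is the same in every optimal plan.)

60

Optimal shipments:
  P1–S1: 85 MWh
  P1–S2: 10 MWh
  P2–S2: 15 MWh
  P2–S3: 100 MWh
  P3–S3: 60 MWh
Total cost = 2480.
So P3→S3 carries 60 MWh.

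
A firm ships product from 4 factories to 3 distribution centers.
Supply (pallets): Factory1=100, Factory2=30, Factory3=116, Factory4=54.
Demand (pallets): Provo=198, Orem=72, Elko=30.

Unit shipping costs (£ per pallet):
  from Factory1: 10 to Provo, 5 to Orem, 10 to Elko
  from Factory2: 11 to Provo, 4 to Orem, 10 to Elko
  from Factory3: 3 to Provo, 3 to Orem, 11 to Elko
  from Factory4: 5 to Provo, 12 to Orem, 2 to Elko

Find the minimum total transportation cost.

1438

An optimal shipping plan:
  Factory1–Provo: 58 pallets
  Factory1–Orem: 42 pallets
  Factory2–Orem: 30 pallets
  Factory3–Provo: 116 pallets
  Factory4–Provo: 24 pallets
  Factory4–Elko: 30 pallets
Total cost = £1438.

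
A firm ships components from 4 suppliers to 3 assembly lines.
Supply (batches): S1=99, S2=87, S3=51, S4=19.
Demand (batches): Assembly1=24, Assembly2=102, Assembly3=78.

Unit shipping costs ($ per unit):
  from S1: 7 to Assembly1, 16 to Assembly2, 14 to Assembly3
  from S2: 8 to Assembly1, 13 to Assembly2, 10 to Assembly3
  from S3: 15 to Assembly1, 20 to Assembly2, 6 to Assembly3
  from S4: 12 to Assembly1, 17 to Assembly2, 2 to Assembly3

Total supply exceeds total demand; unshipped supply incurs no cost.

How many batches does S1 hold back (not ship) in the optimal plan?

52

An optimal plan:
  S1–Assembly1: 24 × $7 = $168
  S1–Assembly2: 23 × $16 = $368
  S2–Assembly2: 79 × $13 = $1027
  S2–Assembly3: 8 × $10 = $80
  S3–Assembly3: 51 × $6 = $306
  S4–Assembly3: 19 × $2 = $38
Total cost = $1987.
S1 ships 47 of its 99, leaving 52.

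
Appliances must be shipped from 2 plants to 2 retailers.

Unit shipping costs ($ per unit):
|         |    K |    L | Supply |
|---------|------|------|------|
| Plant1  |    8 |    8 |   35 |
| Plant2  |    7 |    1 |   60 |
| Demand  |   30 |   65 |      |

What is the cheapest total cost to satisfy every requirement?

340

One minimum-cost allocation:
  Plant1–K: 30 × $8 = $240
  Plant1–L: 5 × $8 = $40
  Plant2–L: 60 × $1 = $60
Total = 240 + 40 + 60 = $340.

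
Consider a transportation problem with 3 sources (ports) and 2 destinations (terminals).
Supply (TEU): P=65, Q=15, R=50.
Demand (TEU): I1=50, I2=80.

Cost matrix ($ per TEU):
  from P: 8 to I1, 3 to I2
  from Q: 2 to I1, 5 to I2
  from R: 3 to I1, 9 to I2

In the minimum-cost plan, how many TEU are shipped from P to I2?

65

Optimal shipments:
  P→I2: 65 × $3 = $195
  Q→I2: 15 × $5 = $75
  R→I1: 50 × $3 = $150
Total cost = $420.
So P→I2 carries 65 TEU.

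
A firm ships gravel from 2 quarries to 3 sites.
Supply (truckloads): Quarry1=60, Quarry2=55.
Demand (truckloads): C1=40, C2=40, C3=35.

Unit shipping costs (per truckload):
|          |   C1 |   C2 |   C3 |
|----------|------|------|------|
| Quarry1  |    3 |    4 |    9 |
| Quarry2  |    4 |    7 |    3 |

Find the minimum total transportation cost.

405

Optimal allocation:
  Quarry1→C1: 20 truckloads
  Quarry1→C2: 40 truckloads
  Quarry2→C1: 20 truckloads
  Quarry2→C3: 35 truckloads
Total cost = 405.
(Supply check: Quarry1 ships 60; Quarry2 ships 55.)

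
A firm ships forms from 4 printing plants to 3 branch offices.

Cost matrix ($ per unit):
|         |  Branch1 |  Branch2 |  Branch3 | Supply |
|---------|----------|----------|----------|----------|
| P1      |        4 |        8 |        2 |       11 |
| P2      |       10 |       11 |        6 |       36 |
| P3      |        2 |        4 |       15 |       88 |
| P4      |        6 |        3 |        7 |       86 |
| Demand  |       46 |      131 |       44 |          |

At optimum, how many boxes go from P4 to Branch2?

The minimum-cost plan:
  P1–Branch1: 3 boxes
  P1–Branch3: 8 boxes
  P2–Branch3: 36 boxes
  P3–Branch1: 43 boxes
  P3–Branch2: 45 boxes
  P4–Branch2: 86 boxes
Total cost = $768.
So P4→Branch2 carries 86 boxes.

86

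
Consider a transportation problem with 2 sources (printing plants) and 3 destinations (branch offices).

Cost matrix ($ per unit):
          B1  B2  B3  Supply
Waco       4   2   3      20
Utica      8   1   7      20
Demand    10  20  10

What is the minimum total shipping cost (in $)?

90

One minimum-cost allocation:
  Waco–B1: 10 × $4 = $40
  Waco–B3: 10 × $3 = $30
  Utica–B2: 20 × $1 = $20
Total = 40 + 30 + 20 = $90.
(Supply check: Waco ships 20; Utica ships 20.)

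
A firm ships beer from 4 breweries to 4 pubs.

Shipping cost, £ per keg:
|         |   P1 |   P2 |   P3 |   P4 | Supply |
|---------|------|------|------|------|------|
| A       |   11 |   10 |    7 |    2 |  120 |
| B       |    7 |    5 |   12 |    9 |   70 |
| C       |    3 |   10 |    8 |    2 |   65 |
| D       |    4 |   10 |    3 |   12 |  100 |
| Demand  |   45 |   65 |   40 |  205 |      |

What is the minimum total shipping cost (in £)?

1220

One minimum-cost allocation:
  A–P4: 120 kegs
  B–P2: 65 kegs
  B–P4: 5 kegs
  C–P4: 65 kegs
  D–P1: 45 kegs
  D–P3: 40 kegs
  D–P4: 15 kegs
Total cost = £1220.
(Supply check: A ships 120; B ships 70; C ships 65; D ships 100.)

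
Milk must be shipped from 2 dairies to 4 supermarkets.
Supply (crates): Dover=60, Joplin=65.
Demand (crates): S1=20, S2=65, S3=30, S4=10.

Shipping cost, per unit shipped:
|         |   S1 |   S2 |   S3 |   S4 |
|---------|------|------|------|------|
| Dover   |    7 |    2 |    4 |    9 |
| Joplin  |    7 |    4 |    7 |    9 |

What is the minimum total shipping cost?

550

One minimum-cost allocation:
  Dover->S2: 30 × 2 = 60
  Dover->S3: 30 × 4 = 120
  Joplin->S1: 20 × 7 = 140
  Joplin->S2: 35 × 4 = 140
  Joplin->S4: 10 × 9 = 90
Total = 60 + 120 + 140 + 140 + 90 = 550.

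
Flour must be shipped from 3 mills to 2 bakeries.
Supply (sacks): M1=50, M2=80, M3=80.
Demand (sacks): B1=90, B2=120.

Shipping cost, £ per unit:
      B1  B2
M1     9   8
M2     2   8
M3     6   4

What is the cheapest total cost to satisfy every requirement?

890

One minimum-cost allocation:
  M1→B1: 10 × £9 = £90
  M1→B2: 40 × £8 = £320
  M2→B1: 80 × £2 = £160
  M3→B2: 80 × £4 = £320
Total = 90 + 320 + 160 + 320 = £890.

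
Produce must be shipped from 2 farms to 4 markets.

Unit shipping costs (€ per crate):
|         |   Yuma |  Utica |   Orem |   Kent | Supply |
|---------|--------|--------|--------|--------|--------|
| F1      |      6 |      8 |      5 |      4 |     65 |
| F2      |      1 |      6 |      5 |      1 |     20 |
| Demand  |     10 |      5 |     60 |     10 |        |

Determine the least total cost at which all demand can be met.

360

Optimal allocation:
  F1–Utica: 5 × €8 = €40
  F1–Orem: 60 × €5 = €300
  F2–Yuma: 10 × €1 = €10
  F2–Kent: 10 × €1 = €10
Total = 40 + 300 + 10 + 10 = €360.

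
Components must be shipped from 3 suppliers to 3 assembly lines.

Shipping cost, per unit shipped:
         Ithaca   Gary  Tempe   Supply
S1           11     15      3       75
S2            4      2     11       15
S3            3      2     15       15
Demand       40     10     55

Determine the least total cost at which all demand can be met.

Optimal allocation:
  S1->Ithaca: 20 × 11 = 220
  S1->Tempe: 55 × 3 = 165
  S2->Ithaca: 5 × 4 = 20
  S2->Gary: 10 × 2 = 20
  S3->Ithaca: 15 × 3 = 45
Total = 220 + 165 + 20 + 20 + 45 = 470.

470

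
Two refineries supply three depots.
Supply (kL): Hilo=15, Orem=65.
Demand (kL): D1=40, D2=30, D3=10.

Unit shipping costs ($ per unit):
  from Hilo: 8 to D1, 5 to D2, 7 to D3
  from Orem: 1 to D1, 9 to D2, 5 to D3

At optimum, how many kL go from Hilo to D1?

The minimum-cost plan:
  Hilo–D2: 15 × $5 = $75
  Orem–D1: 40 × $1 = $40
  Orem–D2: 15 × $9 = $135
  Orem–D3: 10 × $5 = $50
Total cost = $300.
The route Hilo→D1 is not used.

0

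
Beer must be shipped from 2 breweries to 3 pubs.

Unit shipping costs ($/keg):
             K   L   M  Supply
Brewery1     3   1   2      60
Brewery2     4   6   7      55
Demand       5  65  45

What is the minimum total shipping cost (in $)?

425

Optimal allocation:
  Brewery1–L: 15 × $1 = $15
  Brewery1–M: 45 × $2 = $90
  Brewery2–K: 5 × $4 = $20
  Brewery2–L: 50 × $6 = $300
Total = 15 + 90 + 20 + 300 = $425.
(Supply check: Brewery1 ships 60; Brewery2 ships 55.)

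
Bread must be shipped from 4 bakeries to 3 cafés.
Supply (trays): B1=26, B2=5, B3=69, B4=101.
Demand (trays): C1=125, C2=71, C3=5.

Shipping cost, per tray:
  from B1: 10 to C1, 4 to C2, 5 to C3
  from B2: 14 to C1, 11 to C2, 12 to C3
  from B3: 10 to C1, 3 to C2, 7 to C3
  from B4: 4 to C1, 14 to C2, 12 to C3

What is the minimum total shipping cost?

904

One minimum-cost allocation:
  B1->C1: 19 × 10 = 190
  B1->C2: 2 × 4 = 8
  B1->C3: 5 × 5 = 25
  B2->C1: 5 × 14 = 70
  B3->C2: 69 × 3 = 207
  B4->C1: 101 × 4 = 404
Total = 190 + 8 + 25 + 70 + 207 + 404 = 904.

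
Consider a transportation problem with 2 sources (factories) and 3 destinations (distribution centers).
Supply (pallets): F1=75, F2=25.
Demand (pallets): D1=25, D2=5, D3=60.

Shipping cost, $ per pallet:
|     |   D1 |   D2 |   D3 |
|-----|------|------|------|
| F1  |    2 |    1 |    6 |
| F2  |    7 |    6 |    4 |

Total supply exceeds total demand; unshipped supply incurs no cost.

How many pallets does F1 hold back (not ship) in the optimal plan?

Minimum-cost shipments:
  F1–D1: 25 × $2 = $50
  F1–D2: 5 × $1 = $5
  F1–D3: 35 × $6 = $210
  F2–D3: 25 × $4 = $100
Total cost = $365.
F1 ships 65 of its 75, leaving 10.

10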